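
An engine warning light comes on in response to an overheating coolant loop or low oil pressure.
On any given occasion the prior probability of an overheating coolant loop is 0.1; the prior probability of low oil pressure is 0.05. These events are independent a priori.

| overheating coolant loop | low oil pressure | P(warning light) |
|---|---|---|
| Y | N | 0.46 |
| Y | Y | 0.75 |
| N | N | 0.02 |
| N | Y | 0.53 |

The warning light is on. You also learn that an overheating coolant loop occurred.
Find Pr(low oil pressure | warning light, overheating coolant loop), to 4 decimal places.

Sum P(warning light|·) weighted by the priors over both values of low oil pressure:
  P(warning light | overheating coolant loop) = 0.46×0.95 + 0.75×0.05
        = 0.437000 + 0.037500 = 0.474500
The terms with low oil pressure present sum to 0.037500, so
  P(low oil pressure | warning light, overheating coolant loop) = 0.037500 / 0.474500 ≈ 0.0790

Pr(low oil pressure | warning light, overheating coolant loop) ≈ 0.0790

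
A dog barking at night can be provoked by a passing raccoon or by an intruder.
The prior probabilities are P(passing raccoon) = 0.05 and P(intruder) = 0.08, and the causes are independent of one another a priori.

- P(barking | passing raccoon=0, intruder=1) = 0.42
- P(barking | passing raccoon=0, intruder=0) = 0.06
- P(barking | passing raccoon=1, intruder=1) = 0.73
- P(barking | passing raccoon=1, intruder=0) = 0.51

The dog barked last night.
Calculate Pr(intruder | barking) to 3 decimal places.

Pr(intruder | barking) ≈ 0.315

P(barking) = 0.06×0.95×0.92 + 0.42×0.95×0.08 + 0.51×0.05×0.92 + 0.73×0.05×0.08 = 0.052440 + 0.031920 + 0.023460 + 0.002920 = 0.110740
The intruder-present share is 0.031920 + 0.002920 = 0.034840.
So P(intruder | barking) = 0.034840/0.110740 ≈ 0.315.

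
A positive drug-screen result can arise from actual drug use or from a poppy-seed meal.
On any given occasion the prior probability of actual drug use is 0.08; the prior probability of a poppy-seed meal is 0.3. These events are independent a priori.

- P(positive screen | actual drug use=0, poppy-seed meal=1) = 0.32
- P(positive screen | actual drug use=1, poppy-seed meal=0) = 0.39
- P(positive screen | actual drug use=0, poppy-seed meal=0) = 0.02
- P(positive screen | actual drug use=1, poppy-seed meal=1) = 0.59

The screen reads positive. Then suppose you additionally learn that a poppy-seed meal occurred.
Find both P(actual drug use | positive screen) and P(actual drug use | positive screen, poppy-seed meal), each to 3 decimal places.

P(actual drug use | positive screen) ≈ 0.262; P(actual drug use | positive screen, poppy-seed meal) ≈ 0.138

By total probability over the 4 (actual drug use, poppy-seed meal) configurations:
  P(positive screen) = 0.02×0.92×0.7 + 0.32×0.92×0.3 + 0.39×0.08×0.7 + 0.59×0.08×0.3
        = 0.012880 + 0.088320 + 0.021840 + 0.014160 = 0.137200
Configurations with actual drug use contribute 0.036000, so
  P(actual drug use | positive screen) = 0.036000 / 0.137200 ≈ 0.262

With the extra evidence:
Sum P(positive screen|·) weighted by the priors over both values of actual drug use:
  P(positive screen | poppy-seed meal) = 0.32×0.92 + 0.59×0.08
        = 0.294400 + 0.047200 = 0.341600
Keeping only the actual drug use-present terms gives 0.047200, so
  P(actual drug use | positive screen, poppy-seed meal) = 0.047200 / 0.341600 ≈ 0.138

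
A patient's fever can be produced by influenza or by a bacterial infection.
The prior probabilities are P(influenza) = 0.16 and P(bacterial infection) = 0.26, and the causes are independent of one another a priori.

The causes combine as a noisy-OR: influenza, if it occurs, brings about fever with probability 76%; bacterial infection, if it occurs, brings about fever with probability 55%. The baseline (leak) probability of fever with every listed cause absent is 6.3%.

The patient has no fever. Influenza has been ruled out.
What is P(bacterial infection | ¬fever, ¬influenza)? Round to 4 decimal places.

P(bacterial infection | ¬fever, ¬influenza) ≈ 0.1365

Under noisy-OR, P(fever | causes) = 1 − (1−0.063)·∏(1−qᵢ) over the active causes.
Numerator (weight on configurations with bacterial infection): 0.42165*0.26 = 0.109629
Normalizer over all consistent configurations: 0.937*0.74 + 0.42165*0.26 = 0.803009
Posterior = 0.109629 / 0.803009 ≈ 0.1365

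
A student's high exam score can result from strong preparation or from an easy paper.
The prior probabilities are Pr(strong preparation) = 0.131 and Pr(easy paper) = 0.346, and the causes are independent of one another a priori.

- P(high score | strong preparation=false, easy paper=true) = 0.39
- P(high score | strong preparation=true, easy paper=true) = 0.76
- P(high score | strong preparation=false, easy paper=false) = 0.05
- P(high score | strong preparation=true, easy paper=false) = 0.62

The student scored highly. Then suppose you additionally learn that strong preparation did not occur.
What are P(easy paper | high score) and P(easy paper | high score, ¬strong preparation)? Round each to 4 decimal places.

P(easy paper | high score) ≈ 0.6504; P(easy paper | high score, ¬strong preparation) ≈ 0.8049

By total probability over the 4 (strong preparation, easy paper) configurations:
  P(high score) = 0.05*0.869*0.654 + 0.39*0.869*0.346 + 0.62*0.131*0.654 + 0.76*0.131*0.346
        = 0.028416 + 0.117263 + 0.053118 + 0.034448 = 0.233245
Keeping only the easy paper-present terms gives 0.151711, so
  P(easy paper | high score) = 0.151711 / 0.233245 ≈ 0.6504

With the extra evidence:
P(high score | ¬strong preparation) = 0.05×0.654 + 0.39×0.346 = 0.032700 + 0.134940 = 0.167640
Of this, 0.134940 comes from 0.39×0.346 (the easy paper=true cases).
So P(easy paper | high score, ¬strong preparation) = 0.134940/0.167640 ≈ 0.8049.
With strong preparation excluded, easy paper must carry more of the explanatory weight for the high score.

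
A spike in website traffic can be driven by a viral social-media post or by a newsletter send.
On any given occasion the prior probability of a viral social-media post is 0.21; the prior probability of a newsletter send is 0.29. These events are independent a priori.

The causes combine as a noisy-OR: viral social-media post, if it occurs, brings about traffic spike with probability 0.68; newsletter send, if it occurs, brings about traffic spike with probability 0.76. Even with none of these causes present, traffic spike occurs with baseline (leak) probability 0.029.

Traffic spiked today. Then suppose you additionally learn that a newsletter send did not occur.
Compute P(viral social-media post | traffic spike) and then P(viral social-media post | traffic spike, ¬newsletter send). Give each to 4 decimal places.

Under noisy-OR, P(traffic spike | causes) = 1 − (1−0.029)·∏(1−qᵢ) over the active causes.
For the numerator, keep only viral social-media post=true terms: 0.102772 + 0.056359 = 0.159131
Normalizer over all consistent configurations: 0.029*0.79*0.71 + 0.76696*0.79*0.29 + 0.68928*0.21*0.71 + 0.925427*0.21*0.29 = 0.351108
P(viral social-media post | traffic spike) = 0.159131/0.351108 ≈ 0.4532

Now also conditioning on newsletter send≠true:
By total probability over both values of viral social-media post:
  P(traffic spike | ¬newsletter send) = 0.029×0.79 + 0.68928×0.21
        = 0.022910 + 0.144749 = 0.167659
Keeping only the viral social-media post-present terms gives 0.144749, so
  P(viral social-media post | traffic spike, ¬newsletter send) = 0.144749 / 0.167659 ≈ 0.8634
With newsletter send excluded, viral social-media post must carry more of the explanatory weight for the traffic spike.

P(viral social-media post | traffic spike) ≈ 0.4532; P(viral social-media post | traffic spike, ¬newsletter send) ≈ 0.8634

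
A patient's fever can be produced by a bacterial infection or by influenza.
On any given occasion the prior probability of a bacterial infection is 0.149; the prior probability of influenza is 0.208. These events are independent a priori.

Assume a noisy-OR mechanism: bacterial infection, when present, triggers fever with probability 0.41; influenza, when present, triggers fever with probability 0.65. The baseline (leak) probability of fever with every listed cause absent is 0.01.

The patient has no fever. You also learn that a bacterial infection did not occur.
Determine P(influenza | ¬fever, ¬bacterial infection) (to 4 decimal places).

Under noisy-OR, P(fever | causes) = 1 − (1−0.01)·∏(1−qᵢ) over the active causes.
P(¬fever | ¬bacterial infection) = 0.99×0.792 + 0.3465×0.208 = 0.784080 + 0.072072 = 0.856152
Restricting to configurations with influenza present: 0.3465×0.208 = 0.072072.
Hence the posterior is 0.072072/0.856152 ≈ 0.0842.

P(influenza | ¬fever, ¬bacterial infection) ≈ 0.0842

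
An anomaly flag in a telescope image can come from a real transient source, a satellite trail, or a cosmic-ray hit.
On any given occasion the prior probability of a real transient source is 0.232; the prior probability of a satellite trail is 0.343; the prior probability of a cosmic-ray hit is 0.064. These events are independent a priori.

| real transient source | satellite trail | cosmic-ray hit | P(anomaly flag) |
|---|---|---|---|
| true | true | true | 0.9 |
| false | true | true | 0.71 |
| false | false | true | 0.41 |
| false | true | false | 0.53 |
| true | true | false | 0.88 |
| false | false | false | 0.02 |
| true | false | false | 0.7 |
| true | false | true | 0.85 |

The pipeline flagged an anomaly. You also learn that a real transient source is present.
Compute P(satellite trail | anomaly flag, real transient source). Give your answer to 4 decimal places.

For the numerator, keep only satellite trail=true terms: 0.282522 + 0.019757 = 0.302279
The normalizing constant is 0.7·0.657·0.936 + 0.85·0.657·0.064 + 0.88·0.343·0.936 + 0.9·0.343·0.064 = 0.768486
Posterior = 0.302279 / 0.768486 ≈ 0.3933

P(satellite trail | anomaly flag, real transient source) ≈ 0.3933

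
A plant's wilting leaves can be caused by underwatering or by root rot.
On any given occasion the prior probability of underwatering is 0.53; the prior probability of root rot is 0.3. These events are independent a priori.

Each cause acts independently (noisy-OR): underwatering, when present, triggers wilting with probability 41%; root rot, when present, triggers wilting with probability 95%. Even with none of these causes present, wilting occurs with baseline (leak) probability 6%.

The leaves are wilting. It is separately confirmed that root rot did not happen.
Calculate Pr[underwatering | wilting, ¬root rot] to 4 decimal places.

Under noisy-OR, P(wilting | causes) = 1 − (1−0.06)·∏(1−qᵢ) over the active causes.
Weight on underwatering=true, given the evidence: 0.4454*0.53 = 0.236062
The normalizing constant is 0.06*0.47 + 0.4454*0.53 = 0.264262
Posterior = 0.236062 / 0.264262 ≈ 0.8933

Pr[underwatering | wilting, ¬root rot] ≈ 0.8933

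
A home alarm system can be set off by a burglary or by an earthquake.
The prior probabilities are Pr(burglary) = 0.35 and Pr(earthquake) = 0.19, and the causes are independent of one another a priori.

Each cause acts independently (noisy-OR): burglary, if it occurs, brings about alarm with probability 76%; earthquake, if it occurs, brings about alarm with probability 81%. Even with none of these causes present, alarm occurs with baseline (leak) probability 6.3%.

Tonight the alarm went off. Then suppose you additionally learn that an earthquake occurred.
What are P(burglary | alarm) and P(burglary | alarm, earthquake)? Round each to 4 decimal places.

P(burglary | alarm) ≈ 0.6779; P(burglary | alarm, earthquake) ≈ 0.3854

Under noisy-OR, P(alarm | causes) = 1 − (1−0.063)·∏(1−qᵢ) over the active causes.
By total probability over the 4 (burglary, earthquake) configurations:
  P(alarm) = 0.063*0.65*0.81 + 0.82197*0.65*0.19 + 0.77512*0.35*0.81 + 0.957273*0.35*0.19
        = 0.033170 + 0.101513 + 0.219747 + 0.063659 = 0.418089
Configurations with burglary contribute 0.283406, so
  P(burglary | alarm) = 0.283406 / 0.418089 ≈ 0.6779

With the extra evidence:
Enumerate both values of burglary and weight by the priors:
  P(alarm | earthquake) = 0.82197*0.65 + 0.957273*0.35
        = 0.534281 + 0.335046 = 0.869327
Configurations with burglary contribute 0.335046, so
  P(burglary | alarm, earthquake) = 0.335046 / 0.869327 ≈ 0.3854
Conditioning on earthquake lowers the posterior on burglary: the classic explaining-away effect in a common-effect structure.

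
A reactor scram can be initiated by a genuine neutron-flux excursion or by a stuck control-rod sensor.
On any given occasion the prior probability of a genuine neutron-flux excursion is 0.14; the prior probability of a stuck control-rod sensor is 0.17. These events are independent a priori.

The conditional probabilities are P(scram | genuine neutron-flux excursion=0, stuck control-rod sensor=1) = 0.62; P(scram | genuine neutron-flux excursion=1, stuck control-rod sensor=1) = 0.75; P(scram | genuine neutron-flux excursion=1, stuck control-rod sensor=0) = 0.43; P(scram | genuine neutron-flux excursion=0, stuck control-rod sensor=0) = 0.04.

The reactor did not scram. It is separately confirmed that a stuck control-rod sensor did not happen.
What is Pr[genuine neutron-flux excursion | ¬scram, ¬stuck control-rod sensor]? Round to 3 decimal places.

Enumerate both values of genuine neutron-flux excursion and weight by the priors:
  P(¬scram | ¬stuck control-rod sensor) = 0.96*0.86 + 0.57*0.14
        = 0.825600 + 0.079800 = 0.905400
Configurations with genuine neutron-flux excursion contribute 0.079800, so
  P(genuine neutron-flux excursion | ¬scram, ¬stuck control-rod sensor) = 0.079800 / 0.905400 ≈ 0.088

Pr[genuine neutron-flux excursion | ¬scram, ¬stuck control-rod sensor] ≈ 0.088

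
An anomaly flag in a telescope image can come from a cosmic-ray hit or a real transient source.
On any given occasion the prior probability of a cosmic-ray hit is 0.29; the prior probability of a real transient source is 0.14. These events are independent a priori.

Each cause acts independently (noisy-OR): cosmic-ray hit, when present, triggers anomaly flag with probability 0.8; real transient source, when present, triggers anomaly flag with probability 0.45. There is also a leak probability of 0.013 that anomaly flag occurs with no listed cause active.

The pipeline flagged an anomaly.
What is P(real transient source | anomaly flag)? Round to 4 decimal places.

P(real transient source | anomaly flag) ≈ 0.2817

Under noisy-OR, P(anomaly flag | causes) = 1 − (1−0.013)·∏(1−qᵢ) over the active causes.
Weight on real transient source=true, given the evidence: 0.045441 + 0.036192 = 0.081633
Denominator P(anomaly flag): 0.013*0.71*0.86 + 0.45715*0.71*0.14 + 0.8026*0.29*0.86 + 0.89143*0.29*0.14 = 0.289739
P(real transient source | anomaly flag) = 0.081633/0.289739 ≈ 0.2817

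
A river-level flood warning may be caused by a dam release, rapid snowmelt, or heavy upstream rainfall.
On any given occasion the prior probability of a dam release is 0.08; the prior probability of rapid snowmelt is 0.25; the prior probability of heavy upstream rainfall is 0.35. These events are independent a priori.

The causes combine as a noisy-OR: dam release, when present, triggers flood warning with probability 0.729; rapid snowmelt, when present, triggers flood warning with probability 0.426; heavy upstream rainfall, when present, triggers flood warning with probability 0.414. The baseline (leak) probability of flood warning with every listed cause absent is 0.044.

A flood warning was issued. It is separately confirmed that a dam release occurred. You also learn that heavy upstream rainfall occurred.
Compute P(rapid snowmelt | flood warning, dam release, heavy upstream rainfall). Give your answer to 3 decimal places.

P(rapid snowmelt | flood warning, dam release, heavy upstream rainfall) ≈ 0.264

Under noisy-OR, P(flood warning | causes) = 1 − (1−0.044)·∏(1−qᵢ) over the active causes.
Numerator (weight on configurations with rapid snowmelt): 0.912856×0.25 = 0.228214
Denominator P(flood warning | dam release, heavy upstream rainfall): 0.848181×0.75 + 0.912856×0.25 = 0.864350
Posterior = 0.228214 / 0.864350 ≈ 0.264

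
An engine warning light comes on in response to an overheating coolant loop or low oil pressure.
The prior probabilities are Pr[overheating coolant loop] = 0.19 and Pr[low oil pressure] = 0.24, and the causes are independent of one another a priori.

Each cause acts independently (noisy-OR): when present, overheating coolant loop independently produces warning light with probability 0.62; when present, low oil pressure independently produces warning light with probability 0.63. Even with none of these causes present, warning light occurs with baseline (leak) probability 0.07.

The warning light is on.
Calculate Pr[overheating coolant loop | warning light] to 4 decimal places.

Under noisy-OR, P(warning light | causes) = 1 − (1−0.07)·∏(1−qᵢ) over the active causes.
P(warning light) = 0.07·0.81·0.76 + 0.6559·0.81·0.24 + 0.6466·0.19·0.76 + 0.869242·0.19·0.24 = 0.043092 + 0.127507 + 0.093369 + 0.039637 = 0.303605
Restricting to configurations with overheating coolant loop present: 0.093369 + 0.039637 = 0.133006.
P(overheating coolant loop | warning light) = 0.133006 / 0.303605 ≈ 0.4381

Pr[overheating coolant loop | warning light] ≈ 0.4381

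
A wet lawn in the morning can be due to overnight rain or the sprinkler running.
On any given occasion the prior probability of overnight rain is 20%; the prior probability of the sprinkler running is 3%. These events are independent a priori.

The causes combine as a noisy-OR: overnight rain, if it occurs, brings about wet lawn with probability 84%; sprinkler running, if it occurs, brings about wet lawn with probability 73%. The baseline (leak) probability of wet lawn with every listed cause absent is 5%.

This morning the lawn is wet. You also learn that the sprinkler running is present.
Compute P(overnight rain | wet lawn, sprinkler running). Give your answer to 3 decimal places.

Under noisy-OR, P(wet lawn | causes) = 1 − (1−0.05)·∏(1−qᵢ) over the active causes.
For the numerator, keep only overnight rain=true terms: 0.95896*0.2 = 0.191792
Normalizer over all consistent configurations: 0.7435*0.8 + 0.95896*0.2 = 0.786592
P(overnight rain | wet lawn, sprinkler running) = 0.191792/0.786592 ≈ 0.244

P(overnight rain | wet lawn, sprinkler running) ≈ 0.244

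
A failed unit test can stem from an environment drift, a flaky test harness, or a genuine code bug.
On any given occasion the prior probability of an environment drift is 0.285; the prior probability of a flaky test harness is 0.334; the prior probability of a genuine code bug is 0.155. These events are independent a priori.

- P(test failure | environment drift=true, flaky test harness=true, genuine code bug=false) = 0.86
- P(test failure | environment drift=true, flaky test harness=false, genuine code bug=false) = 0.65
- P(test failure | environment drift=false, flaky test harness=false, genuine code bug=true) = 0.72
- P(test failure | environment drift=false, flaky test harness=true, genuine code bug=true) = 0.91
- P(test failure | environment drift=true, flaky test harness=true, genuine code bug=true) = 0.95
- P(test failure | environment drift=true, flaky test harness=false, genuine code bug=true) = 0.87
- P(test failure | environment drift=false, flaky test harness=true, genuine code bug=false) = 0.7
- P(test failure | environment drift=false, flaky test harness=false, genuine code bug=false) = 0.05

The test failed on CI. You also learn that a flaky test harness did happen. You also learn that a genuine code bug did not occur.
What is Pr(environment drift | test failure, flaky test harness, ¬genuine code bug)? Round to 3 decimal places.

P(test failure | flaky test harness, ¬genuine code bug) = 0.7×0.715 + 0.86×0.285 = 0.500500 + 0.245100 = 0.745600
The environment drift-present share is 0.86×0.285 = 0.245100.
So P(environment drift | test failure, flaky test harness, ¬genuine code bug) = 0.245100/0.745600 ≈ 0.329.

Pr(environment drift | test failure, flaky test harness, ¬genuine code bug) ≈ 0.329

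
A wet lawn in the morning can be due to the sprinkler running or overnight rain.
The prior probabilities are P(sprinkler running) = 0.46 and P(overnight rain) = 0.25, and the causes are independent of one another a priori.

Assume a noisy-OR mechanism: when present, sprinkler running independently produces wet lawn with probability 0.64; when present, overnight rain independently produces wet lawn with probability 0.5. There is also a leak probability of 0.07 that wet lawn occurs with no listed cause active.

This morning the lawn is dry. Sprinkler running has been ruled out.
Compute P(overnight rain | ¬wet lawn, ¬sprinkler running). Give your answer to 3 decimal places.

Under noisy-OR, P(wet lawn | causes) = 1 − (1−0.07)·∏(1−qᵢ) over the active causes.
P(¬wet lawn | ¬sprinkler running) = 0.93·0.75 + 0.465·0.25 = 0.697500 + 0.116250 = 0.813750
Restricting to configurations with overnight rain present: 0.465·0.25 = 0.116250.
P(overnight rain | ¬wet lawn, ¬sprinkler running) = 0.116250 / 0.813750 ≈ 0.143

P(overnight rain | ¬wet lawn, ¬sprinkler running) ≈ 0.143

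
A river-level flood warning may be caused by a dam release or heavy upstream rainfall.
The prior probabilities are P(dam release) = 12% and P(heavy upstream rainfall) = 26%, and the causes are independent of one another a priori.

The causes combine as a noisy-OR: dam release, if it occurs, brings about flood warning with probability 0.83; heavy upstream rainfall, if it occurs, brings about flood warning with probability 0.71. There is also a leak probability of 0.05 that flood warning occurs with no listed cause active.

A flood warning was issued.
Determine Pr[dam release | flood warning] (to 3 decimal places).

Pr[dam release | flood warning] ≈ 0.344

Under noisy-OR, P(flood warning | causes) = 1 − (1−0.05)·∏(1−qᵢ) over the active causes.
Enumerate the 4 (dam release, heavy upstream rainfall) configurations and weight by the priors:
  P(flood warning) = 0.05*0.88*0.74 + 0.7245*0.88*0.26 + 0.8385*0.12*0.74 + 0.953165*0.12*0.26
        = 0.032560 + 0.165766 + 0.074459 + 0.029739 = 0.302524
Keeping only the dam release-present terms gives 0.104198, so
  P(dam release | flood warning) = 0.104198 / 0.302524 ≈ 0.344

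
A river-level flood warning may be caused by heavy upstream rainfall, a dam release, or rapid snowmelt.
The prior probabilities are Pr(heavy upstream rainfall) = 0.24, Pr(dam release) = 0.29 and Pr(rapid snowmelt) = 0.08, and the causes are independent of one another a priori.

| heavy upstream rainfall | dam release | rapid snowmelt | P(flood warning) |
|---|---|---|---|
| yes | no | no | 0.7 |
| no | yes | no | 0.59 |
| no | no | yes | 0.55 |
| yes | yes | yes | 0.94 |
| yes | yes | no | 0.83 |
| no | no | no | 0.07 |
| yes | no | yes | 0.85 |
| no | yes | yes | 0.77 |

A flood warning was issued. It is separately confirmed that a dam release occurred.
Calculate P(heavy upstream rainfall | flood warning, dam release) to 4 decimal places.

P(heavy upstream rainfall | flood warning, dam release) ≈ 0.3047

Sum P(flood warning|·) weighted by the priors over the 4 (heavy upstream rainfall, rapid snowmelt) configurations:
  P(flood warning | dam release) = 0.59×0.76×0.92 + 0.77×0.76×0.08 + 0.83×0.24×0.92 + 0.94×0.24×0.08
        = 0.412528 + 0.046816 + 0.183264 + 0.018048 = 0.660656
Keeping only the heavy upstream rainfall-present terms gives 0.201312, so
  P(heavy upstream rainfall | flood warning, dam release) = 0.201312 / 0.660656 ≈ 0.3047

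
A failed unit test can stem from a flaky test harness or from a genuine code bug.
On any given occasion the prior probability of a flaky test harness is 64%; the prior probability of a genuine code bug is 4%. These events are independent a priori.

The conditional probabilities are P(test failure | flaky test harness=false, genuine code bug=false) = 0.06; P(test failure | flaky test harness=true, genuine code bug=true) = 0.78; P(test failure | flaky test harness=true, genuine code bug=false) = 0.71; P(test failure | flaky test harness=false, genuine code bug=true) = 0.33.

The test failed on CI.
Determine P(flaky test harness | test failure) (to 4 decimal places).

P(flaky test harness | test failure) ≈ 0.9471

P(test failure) = 0.06×0.36×0.96 + 0.33×0.36×0.04 + 0.71×0.64×0.96 + 0.78×0.64×0.04 = 0.020736 + 0.004752 + 0.436224 + 0.019968 = 0.481680
Of this, 0.456192 comes from 0.436224 + 0.019968 (the flaky test harness=true cases).
So P(flaky test harness | test failure) = 0.456192/0.481680 ≈ 0.9471.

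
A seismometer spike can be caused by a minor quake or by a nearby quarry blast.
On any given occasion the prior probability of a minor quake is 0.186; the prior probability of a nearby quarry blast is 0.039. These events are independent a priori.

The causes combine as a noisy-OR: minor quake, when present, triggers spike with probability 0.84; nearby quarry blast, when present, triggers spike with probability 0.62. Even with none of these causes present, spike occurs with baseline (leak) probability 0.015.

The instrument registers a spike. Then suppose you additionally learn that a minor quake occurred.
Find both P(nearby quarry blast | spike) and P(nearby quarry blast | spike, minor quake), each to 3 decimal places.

P(nearby quarry blast | spike) ≈ 0.141; P(nearby quarry blast | spike, minor quake) ≈ 0.043

Under noisy-OR, P(spike | causes) = 1 − (1−0.015)·∏(1−qᵢ) over the active causes.
Weight on nearby quarry blast=true, given the evidence: 0.019863 + 0.006820 = 0.026683
The normalizing constant is 0.015·0.814·0.961 + 0.6257·0.814·0.039 + 0.8424·0.186·0.961 + 0.940112·0.186·0.039 = 0.188993
Posterior = 0.026683 / 0.188993 ≈ 0.141

Now also conditioning on minor quake=true:
Enumerate both values of nearby quarry blast and weight by the priors:
  P(spike | minor quake) = 0.8424×0.961 + 0.940112×0.039
        = 0.809546 + 0.036664 = 0.846210
Keeping only the nearby quarry blast-present terms gives 0.036664, so
  P(nearby quarry blast | spike, minor quake) = 0.036664 / 0.846210 ≈ 0.043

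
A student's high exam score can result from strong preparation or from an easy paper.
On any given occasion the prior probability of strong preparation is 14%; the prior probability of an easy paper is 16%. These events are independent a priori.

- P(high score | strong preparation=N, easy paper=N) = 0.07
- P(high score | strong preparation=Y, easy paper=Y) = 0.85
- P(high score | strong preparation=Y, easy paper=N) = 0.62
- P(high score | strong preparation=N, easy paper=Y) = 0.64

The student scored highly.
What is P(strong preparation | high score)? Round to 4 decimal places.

Numerator (weight on configurations with strong preparation): 0.072912 + 0.019040 = 0.091952
Denominator P(high score): 0.07*0.86*0.84 + 0.64*0.86*0.16 + 0.62*0.14*0.84 + 0.85*0.14*0.16 = 0.230584
Posterior = 0.091952 / 0.230584 ≈ 0.3988

P(strong preparation | high score) ≈ 0.3988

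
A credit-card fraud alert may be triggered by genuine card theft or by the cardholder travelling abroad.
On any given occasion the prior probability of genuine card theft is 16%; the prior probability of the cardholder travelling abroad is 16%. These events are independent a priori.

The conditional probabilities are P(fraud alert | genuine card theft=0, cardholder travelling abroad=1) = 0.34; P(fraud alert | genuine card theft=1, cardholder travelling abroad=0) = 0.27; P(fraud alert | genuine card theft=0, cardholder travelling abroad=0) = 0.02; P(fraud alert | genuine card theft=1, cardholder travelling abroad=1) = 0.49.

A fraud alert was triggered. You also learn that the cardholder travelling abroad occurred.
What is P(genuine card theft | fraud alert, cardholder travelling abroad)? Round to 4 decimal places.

P(genuine card theft | fraud alert, cardholder travelling abroad) ≈ 0.2154

P(fraud alert | cardholder travelling abroad) = 0.34×0.84 + 0.49×0.16 = 0.285600 + 0.078400 = 0.364000
The genuine card theft-present share is 0.49×0.16 = 0.078400.
P(genuine card theft | fraud alert, cardholder travelling abroad) = 0.078400 / 0.364000 ≈ 0.2154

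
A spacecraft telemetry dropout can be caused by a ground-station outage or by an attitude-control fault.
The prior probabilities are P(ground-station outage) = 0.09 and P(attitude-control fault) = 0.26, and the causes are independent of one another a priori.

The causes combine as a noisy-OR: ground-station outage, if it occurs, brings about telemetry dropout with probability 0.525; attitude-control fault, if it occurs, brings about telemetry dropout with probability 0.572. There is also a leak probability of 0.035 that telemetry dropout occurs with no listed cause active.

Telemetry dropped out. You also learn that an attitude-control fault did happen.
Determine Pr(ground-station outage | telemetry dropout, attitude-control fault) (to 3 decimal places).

Pr(ground-station outage | telemetry dropout, attitude-control fault) ≈ 0.119

Under noisy-OR, P(telemetry dropout | causes) = 1 − (1−0.035)·∏(1−qᵢ) over the active causes.
P(telemetry dropout | attitude-control fault) = 0.58698·0.91 + 0.803816·0.09 = 0.534152 + 0.072343 = 0.606495
Of this, 0.072343 comes from 0.803816·0.09 (the ground-station outage=true cases).
P(ground-station outage | telemetry dropout, attitude-control fault) = 0.072343 / 0.606495 ≈ 0.119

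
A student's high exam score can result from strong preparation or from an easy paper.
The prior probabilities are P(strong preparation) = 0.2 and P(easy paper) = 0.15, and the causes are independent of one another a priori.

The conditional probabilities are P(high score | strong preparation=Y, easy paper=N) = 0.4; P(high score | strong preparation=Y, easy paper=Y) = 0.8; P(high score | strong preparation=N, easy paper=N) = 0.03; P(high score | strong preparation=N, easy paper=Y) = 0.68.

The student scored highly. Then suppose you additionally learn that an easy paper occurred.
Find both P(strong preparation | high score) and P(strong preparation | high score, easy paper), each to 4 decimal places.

P(high score) = 0.03·0.8·0.85 + 0.68·0.8·0.15 + 0.4·0.2·0.85 + 0.8·0.2·0.15 = 0.020400 + 0.081600 + 0.068000 + 0.024000 = 0.194000
Of this, 0.092000 comes from 0.068000 + 0.024000 (the strong preparation=true cases).
P(strong preparation | high score) = 0.092000 / 0.194000 ≈ 0.4742

Now also conditioning on easy paper=true:
Weight on strong preparation=true, given the evidence: 0.8·0.2 = 0.160000
Denominator P(high score | easy paper): 0.68·0.8 + 0.8·0.2 = 0.704000
P(strong preparation | high score, easy paper) = 0.160000/0.704000 ≈ 0.2273

P(strong preparation | high score) ≈ 0.4742; P(strong preparation | high score, easy paper) ≈ 0.2273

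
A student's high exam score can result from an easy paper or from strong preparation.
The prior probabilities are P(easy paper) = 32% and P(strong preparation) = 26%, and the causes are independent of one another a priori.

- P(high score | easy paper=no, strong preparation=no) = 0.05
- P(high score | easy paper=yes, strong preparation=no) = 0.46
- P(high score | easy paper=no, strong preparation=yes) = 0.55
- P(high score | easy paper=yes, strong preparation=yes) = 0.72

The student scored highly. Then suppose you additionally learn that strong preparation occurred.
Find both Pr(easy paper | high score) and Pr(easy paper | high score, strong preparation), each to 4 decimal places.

P(high score) = 0.05*0.68*0.74 + 0.55*0.68*0.26 + 0.46*0.32*0.74 + 0.72*0.32*0.26 = 0.025160 + 0.097240 + 0.108928 + 0.059904 = 0.291232
Restricting to configurations with easy paper present: 0.108928 + 0.059904 = 0.168832.
Hence the posterior is 0.168832/0.291232 ≈ 0.5797.

Now also conditioning on strong preparation=true:
Enumerate both values of easy paper and weight by the priors:
  P(high score | strong preparation) = 0.55*0.68 + 0.72*0.32
        = 0.374000 + 0.230400 = 0.604400
The terms with easy paper present sum to 0.230400, so
  P(easy paper | high score, strong preparation) = 0.230400 / 0.604400 ≈ 0.3812

Pr(easy paper | high score) ≈ 0.5797; Pr(easy paper | high score, strong preparation) ≈ 0.3812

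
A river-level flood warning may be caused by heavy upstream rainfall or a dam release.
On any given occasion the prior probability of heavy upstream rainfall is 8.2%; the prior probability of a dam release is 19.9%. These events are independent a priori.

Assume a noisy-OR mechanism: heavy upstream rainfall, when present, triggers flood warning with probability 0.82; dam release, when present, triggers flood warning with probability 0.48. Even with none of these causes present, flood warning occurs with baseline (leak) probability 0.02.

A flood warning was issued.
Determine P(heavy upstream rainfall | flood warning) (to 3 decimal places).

P(heavy upstream rainfall | flood warning) ≈ 0.398

Under noisy-OR, P(flood warning | causes) = 1 − (1−0.02)·∏(1−qᵢ) over the active causes.
Numerator (weight on configurations with heavy upstream rainfall): 0.054096 + 0.014821 = 0.068917
Normalizer over all consistent configurations: 0.02·0.918·0.801 + 0.4904·0.918·0.199 + 0.8236·0.082·0.801 + 0.908272·0.082·0.199 = 0.173210
P(heavy upstream rainfall | flood warning) = 0.068917/0.173210 ≈ 0.398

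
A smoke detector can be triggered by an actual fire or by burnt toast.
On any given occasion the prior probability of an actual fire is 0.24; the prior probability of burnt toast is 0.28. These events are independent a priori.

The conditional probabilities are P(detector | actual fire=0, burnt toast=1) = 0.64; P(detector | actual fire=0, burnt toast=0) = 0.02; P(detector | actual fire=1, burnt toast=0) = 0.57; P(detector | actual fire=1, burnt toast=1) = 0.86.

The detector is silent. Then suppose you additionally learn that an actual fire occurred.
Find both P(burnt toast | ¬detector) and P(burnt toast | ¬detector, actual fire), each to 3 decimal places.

For the numerator, keep only burnt toast=true terms: 0.076608 + 0.009408 = 0.086016
Denominator P(¬detector): 0.98·0.76·0.72 + 0.36·0.76·0.28 + 0.43·0.24·0.72 + 0.14·0.24·0.28 = 0.696576
Posterior = 0.086016 / 0.696576 ≈ 0.123

Now also conditioning on actual fire=true:
Enumerate both values of burnt toast and weight by the priors:
  P(¬detector | actual fire) = 0.43×0.72 + 0.14×0.28
        = 0.309600 + 0.039200 = 0.348800
Configurations with burnt toast contribute 0.039200, so
  P(burnt toast | ¬detector, actual fire) = 0.039200 / 0.348800 ≈ 0.112

P(burnt toast | ¬detector) ≈ 0.123; P(burnt toast | ¬detector, actual fire) ≈ 0.112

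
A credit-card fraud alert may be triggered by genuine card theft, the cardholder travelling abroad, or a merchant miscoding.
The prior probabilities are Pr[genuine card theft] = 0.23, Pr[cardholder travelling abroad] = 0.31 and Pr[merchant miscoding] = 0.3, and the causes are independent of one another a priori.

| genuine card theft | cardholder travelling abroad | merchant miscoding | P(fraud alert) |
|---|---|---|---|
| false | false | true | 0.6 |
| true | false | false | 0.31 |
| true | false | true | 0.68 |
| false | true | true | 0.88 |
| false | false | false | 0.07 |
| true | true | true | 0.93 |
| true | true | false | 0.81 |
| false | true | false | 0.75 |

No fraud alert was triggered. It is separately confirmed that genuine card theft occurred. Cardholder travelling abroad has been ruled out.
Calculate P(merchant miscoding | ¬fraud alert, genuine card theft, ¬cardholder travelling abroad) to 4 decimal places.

P(¬fraud alert | genuine card theft, ¬cardholder travelling abroad) = 0.69·0.7 + 0.32·0.3 = 0.483000 + 0.096000 = 0.579000
Of this, 0.096000 comes from 0.32·0.3 (the merchant miscoding=true cases).
So P(merchant miscoding | ¬fraud alert, genuine card theft, ¬cardholder travelling abroad) = 0.096000/0.579000 ≈ 0.1658.

P(merchant miscoding | ¬fraud alert, genuine card theft, ¬cardholder travelling abroad) ≈ 0.1658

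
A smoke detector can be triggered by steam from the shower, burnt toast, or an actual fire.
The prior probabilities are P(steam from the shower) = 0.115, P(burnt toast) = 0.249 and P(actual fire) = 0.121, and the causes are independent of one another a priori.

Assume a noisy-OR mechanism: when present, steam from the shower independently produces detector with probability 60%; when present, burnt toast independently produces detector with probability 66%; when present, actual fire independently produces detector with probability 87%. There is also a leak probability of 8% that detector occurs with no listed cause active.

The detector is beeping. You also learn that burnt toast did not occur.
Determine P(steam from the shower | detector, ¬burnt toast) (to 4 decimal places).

P(steam from the shower | detector, ¬burnt toast) ≈ 0.3301

Under noisy-OR, P(detector | causes) = 1 − (1−0.08)·∏(1−qᵢ) over the active causes.
P(detector | ¬burnt toast) = 0.08×0.885×0.879 + 0.8804×0.885×0.121 + 0.632×0.115×0.879 + 0.95216×0.115×0.121 = 0.062233 + 0.094278 + 0.063886 + 0.013249 = 0.233646
Restricting to configurations with steam from the shower present: 0.063886 + 0.013249 = 0.077135.
Hence the posterior is 0.077135/0.233646 ≈ 0.3301.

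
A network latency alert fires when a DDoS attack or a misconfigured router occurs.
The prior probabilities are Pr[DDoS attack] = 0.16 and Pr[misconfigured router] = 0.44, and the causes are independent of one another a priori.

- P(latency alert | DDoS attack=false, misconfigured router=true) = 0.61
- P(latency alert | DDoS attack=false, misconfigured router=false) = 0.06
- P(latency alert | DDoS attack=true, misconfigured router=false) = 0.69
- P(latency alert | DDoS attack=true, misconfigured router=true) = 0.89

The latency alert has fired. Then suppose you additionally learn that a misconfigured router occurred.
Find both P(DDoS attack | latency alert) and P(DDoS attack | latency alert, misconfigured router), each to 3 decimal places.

Weight on DDoS attack=true, given the evidence: 0.061824 + 0.062656 = 0.124480
Denominator P(latency alert): 0.06*0.84*0.56 + 0.61*0.84*0.44 + 0.69*0.16*0.56 + 0.89*0.16*0.44 = 0.378160
Posterior = 0.124480 / 0.378160 ≈ 0.329

With the extra evidence:
Sum P(latency alert|·) weighted by the priors over both values of DDoS attack:
  P(latency alert | misconfigured router) = 0.61*0.84 + 0.89*0.16
        = 0.512400 + 0.142400 = 0.654800
Configurations with DDoS attack contribute 0.142400, so
  P(DDoS attack | latency alert, misconfigured router) = 0.142400 / 0.654800 ≈ 0.217

P(DDoS attack | latency alert) ≈ 0.329; P(DDoS attack | latency alert, misconfigured router) ≈ 0.217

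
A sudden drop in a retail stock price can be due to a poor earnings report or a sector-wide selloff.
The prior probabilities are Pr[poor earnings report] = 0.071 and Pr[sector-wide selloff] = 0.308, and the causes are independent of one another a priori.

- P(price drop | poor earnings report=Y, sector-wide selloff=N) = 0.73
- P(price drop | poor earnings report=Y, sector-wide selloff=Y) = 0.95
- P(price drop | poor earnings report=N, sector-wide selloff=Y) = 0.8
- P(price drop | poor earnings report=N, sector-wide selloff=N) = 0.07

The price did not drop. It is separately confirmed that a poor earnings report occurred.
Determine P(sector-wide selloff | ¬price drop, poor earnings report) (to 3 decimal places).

P(sector-wide selloff | ¬price drop, poor earnings report) ≈ 0.076

Enumerate both values of sector-wide selloff and weight by the priors:
  P(¬price drop | poor earnings report) = 0.27·0.692 + 0.05·0.308
        = 0.186840 + 0.015400 = 0.202240
The terms with sector-wide selloff present sum to 0.015400, so
  P(sector-wide selloff | ¬price drop, poor earnings report) = 0.015400 / 0.202240 ≈ 0.076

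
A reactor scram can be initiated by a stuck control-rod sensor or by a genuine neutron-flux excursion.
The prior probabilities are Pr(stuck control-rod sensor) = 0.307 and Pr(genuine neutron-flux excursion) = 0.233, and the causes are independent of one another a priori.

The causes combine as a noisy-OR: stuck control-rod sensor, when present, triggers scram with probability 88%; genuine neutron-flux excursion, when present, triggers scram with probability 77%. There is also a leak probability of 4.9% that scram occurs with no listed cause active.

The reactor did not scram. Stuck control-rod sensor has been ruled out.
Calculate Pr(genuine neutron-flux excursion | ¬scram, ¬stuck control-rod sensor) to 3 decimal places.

Under noisy-OR, P(scram | causes) = 1 − (1−0.049)·∏(1−qᵢ) over the active causes.
P(¬scram | ¬stuck control-rod sensor) = 0.951×0.767 + 0.21873×0.233 = 0.729417 + 0.050964 = 0.780381
Of this, 0.050964 comes from 0.21873×0.233 (the genuine neutron-flux excursion=true cases).
Hence the posterior is 0.050964/0.780381 ≈ 0.065.

Pr(genuine neutron-flux excursion | ¬scram, ¬stuck control-rod sensor) ≈ 0.065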